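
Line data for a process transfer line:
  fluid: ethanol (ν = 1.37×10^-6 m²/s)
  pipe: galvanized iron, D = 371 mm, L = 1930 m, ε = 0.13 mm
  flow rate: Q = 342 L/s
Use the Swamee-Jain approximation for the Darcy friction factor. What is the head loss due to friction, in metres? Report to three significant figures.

h_f ≈ 43.2 m

V = 4Q/(πD²) = 4·0.342/(π·0.371²) = 3.164 m/s
Re = VD/ν = 3.164·0.371/1.37×10^-6 = 8.57×10^5 → turbulent
ε/D = 0.13/371 = 3.50×10^-4
Swamee-Jain: f = 0.01629
h_f = f(L/D)V²/(2g) = 0.01629·(1930/0.371)·3.164²/(2·9.81) = 43.23 m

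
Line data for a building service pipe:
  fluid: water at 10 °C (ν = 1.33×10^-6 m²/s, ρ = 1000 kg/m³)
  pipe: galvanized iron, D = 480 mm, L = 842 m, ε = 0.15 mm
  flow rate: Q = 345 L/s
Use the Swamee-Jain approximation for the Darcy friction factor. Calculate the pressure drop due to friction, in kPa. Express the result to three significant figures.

Δp ≈ 51.5 kPa

V = 4Q/(πD²) = 4·0.345/(π·0.480²) = 1.907 m/s
Re = VD/ν = 1.907·0.480/1.33×10^-6 = 6.88×10^5 → turbulent
ε/D = 0.15/480 = 3.13×10^-4
Swamee-Jain: f = 0.01615
h_f = f(L/D)V²/(2g) = 0.01615·(842/0.480)·1.907²/(2·9.81) = 5.250 m
Δp = ρg·h_f = 1000·9.81·5.250 = 51.50 kPa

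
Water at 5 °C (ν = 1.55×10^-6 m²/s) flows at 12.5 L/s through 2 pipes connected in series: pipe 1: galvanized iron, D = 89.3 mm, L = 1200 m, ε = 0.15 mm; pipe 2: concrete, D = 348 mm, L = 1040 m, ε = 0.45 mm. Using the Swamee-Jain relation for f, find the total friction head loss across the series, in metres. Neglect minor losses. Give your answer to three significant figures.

Pipe 1: V = 1.996 m/s, Re = 1.15×10^5, ε/D = 0.00168, f = 0.02424, h_1 = f(L/D)V²/2g = 66.12 m
Pipe 2: V = 0.1314 m/s, Re = 2.95×10^4, ε/D = 0.00129, f = 0.02690, h_2 = f(L/D)V²/2g = 0.07076 m
Series → Q common, losses add: H = Σh = 66.19 m

H ≈ 66.2 m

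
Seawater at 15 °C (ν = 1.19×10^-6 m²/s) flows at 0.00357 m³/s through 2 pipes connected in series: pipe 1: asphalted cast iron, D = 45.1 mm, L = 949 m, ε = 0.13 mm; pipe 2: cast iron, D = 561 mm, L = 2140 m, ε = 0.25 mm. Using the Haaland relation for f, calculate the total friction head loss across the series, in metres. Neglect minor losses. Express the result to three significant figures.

Pipe 1: V = 2.235 m/s, Re = 8.47×10^4, ε/D = 0.00288, f = 0.02733, h_1 = f(L/D)V²/2g = 146.4 m
Pipe 2: V = 0.01444 m/s, Re = 6810, ε/D = 4.46×10^-4, f = 0.03486, h_2 = f(L/D)V²/2g = 0.001414 m
Series → Q common, losses add: H = Σh = 146.4 m

H ≈ 146 m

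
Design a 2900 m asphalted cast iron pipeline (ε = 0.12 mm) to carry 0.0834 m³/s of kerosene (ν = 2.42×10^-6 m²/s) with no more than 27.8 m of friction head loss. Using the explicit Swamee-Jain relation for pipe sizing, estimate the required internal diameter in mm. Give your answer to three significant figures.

Swamee-Jain (Type III): D = 0.66·[ε^1.25·(LQ²/(gh_f))^4.75 + ν·Q^9.4·(L/(gh_f))^5.2]^0.04
LQ²/(gh_f) = 0.07396; L/(gh_f) = 10.63
Term 1 = ε^1.25·(…)^4.75 = 5.33×10^-11; Term 2 = ν·Q^9.4·(…)^5.2 = 3.82×10^-11
D = 0.66·(5.33×10^-11 + 3.82×10^-11)^0.04 = 0.2618 m = 262 mm
Check: V = 1.55 m/s, Re = 1.68×10^5, f = 0.01904, h_f = 25.8 m ≈ 27.8 m ✓

D ≈ 262 mm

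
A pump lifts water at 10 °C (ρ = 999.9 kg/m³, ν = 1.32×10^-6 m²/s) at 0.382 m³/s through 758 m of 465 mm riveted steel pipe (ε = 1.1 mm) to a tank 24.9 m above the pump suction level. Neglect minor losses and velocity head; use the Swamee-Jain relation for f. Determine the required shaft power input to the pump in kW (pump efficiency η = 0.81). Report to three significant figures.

P_shaft ≈ 163 kW

V = 4Q/(πD²) = 2.249 m/s; Re = 7.92×10^5; ε/D = 0.00237; f = 0.02479
h_f = f(L/D)V²/2g = 10.42 m
Total head H = z + h_f = 24.9 + 10.42 = 35.32 m
P_hyd = ρgQH = 999.9·9.81·0.382·35.32 = 132.4 kW
P_shaft = P_hyd/η = 132.4/0.81 = 163.4 kW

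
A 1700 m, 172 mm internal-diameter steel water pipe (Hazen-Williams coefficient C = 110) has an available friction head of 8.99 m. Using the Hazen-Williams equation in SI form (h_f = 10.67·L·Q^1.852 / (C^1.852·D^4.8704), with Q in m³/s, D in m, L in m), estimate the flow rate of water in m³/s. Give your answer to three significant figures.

Rearranging: Q = [h_f·C^1.852·D^4.8704 / (10.67·L)]^(1/1.852)
Q = [8.99·110^1.852·0.172^4.8704 / (10.67·1700)]^0.540 = 0.01764 m³/s

Q ≈ 0.0176 m³/s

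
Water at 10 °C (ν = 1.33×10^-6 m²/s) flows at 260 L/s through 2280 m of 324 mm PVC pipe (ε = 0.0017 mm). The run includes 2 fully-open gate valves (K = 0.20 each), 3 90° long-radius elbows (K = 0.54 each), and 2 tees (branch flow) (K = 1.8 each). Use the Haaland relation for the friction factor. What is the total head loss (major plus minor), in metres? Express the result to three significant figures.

V = 4Q/(πD²) = 3.154 m/s; V²/2g = 0.5069 m
Re = 7.68×10^5, ε/D = 5.25×10^-6 → f = 0.01219 (Haaland)
Major: h_f = f(L/D)·V²/2g = 0.01219·7037·0.5069 = 43.49 m
Minor: ΣK = 5.62; h_m = ΣK·V²/2g = 2.849 m
Total H_L = 43.49 + 2.849 = 46.34 m

H_L ≈ 46.3 m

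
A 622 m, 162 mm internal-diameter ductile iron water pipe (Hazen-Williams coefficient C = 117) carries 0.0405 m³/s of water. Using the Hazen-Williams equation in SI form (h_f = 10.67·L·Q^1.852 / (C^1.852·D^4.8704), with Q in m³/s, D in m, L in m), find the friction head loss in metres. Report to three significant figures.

h_f ≈ 18.3 m

h_f = 10.67·622·0.0405^1.852 / (117^1.852·0.162^4.8704) = 18.31 m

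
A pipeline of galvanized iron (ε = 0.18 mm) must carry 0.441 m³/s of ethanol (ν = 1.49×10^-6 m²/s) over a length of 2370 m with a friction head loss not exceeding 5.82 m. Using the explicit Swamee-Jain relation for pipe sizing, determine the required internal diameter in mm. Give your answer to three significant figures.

Swamee-Jain (Type III): D = 0.66·[ε^1.25·(LQ²/(gh_f))^4.75 + ν·Q^9.4·(L/(gh_f))^5.2]^0.04
LQ²/(gh_f) = 8.073; L/(gh_f) = 41.51
Term 1 = ε^1.25·(…)^4.75 = 0.424; Term 2 = ν·Q^9.4·(…)^5.2 = 0.176
D = 0.66·(0.424 + 0.176)^0.04 = 0.6467 m = 647 mm
Check: V = 1.34 m/s, Re = 5.83×10^5, f = 0.01603, h_f = 5.40 m ≈ 5.82 m ✓

D ≈ 647 mm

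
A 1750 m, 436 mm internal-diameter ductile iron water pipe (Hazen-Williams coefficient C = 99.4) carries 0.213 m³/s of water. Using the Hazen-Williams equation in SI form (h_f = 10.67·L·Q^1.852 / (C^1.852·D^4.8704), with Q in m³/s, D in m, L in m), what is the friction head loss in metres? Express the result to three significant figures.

h_f = 10.67·1750·0.213^1.852 / (99.4^1.852·0.436^4.8704) = 12.14 m

h_f ≈ 12.1 m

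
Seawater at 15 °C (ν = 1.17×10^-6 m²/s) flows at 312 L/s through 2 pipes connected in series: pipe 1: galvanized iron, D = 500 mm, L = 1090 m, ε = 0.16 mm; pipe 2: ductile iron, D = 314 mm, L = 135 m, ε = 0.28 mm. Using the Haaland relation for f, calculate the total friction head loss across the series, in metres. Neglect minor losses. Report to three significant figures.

Pipe 1: V = 1.589 m/s, Re = 6.79×10^5, ε/D = 3.20×10^-4, f = 0.01604, h_1 = f(L/D)V²/2g = 4.500 m
Pipe 2: V = 4.029 m/s, Re = 1.08×10^6, ε/D = 8.92×10^-4, f = 0.01941, h_2 = f(L/D)V²/2g = 6.903 m
Series → Q common, losses add: H = Σh = 11.40 m

H ≈ 11.4 m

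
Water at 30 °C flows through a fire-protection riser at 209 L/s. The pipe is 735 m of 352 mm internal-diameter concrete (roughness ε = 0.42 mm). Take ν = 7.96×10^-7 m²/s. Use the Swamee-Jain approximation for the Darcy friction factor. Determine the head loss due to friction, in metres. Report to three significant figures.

V = 4Q/(πD²) = 4·0.209/(π·0.352²) = 2.148 m/s
Re = VD/ν = 2.148·0.352/7.96×10^-7 = 9.50×10^5 → turbulent
ε/D = 0.42/352 = 0.00119
Swamee-Jain: f = 0.02088
h_f = f(L/D)V²/(2g) = 0.02088·(735/0.352)·2.148²/(2·9.81) = 10.25 m

h_f ≈ 10.2 m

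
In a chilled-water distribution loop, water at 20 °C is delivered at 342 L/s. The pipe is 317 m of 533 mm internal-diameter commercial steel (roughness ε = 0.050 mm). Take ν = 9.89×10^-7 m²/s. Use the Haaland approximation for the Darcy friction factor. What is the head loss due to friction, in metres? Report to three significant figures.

h_f ≈ 0.959 m

V = 4Q/(πD²) = 4·0.342/(π·0.533²) = 1.533 m/s
Re = VD/ν = 1.533·0.533/9.89×10^-7 = 8.26×10^5 → turbulent
ε/D = 0.050/533 = 9.38×10^-5
Haaland: f = 0.01346
h_f = f(L/D)V²/(2g) = 0.01346·(317/0.533)·1.533²/(2·9.81) = 0.9586 m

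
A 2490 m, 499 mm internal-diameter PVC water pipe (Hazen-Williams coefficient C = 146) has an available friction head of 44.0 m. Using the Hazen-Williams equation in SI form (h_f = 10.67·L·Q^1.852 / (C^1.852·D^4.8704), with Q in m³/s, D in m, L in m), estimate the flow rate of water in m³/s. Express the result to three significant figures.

Q ≈ 0.739 m³/s

Rearranging: Q = [h_f·C^1.852·D^4.8704 / (10.67·L)]^(1/1.852)
Q = [44.0·146^1.852·0.499^4.8704 / (10.67·2490)]^0.540 = 0.7393 m³/s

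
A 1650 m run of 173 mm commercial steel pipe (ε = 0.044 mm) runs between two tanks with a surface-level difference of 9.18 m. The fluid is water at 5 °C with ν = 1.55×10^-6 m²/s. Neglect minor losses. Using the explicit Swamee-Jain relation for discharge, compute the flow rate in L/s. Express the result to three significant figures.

Swamee-Jain (Type II): Q = -0.965·√(gD⁵h_f/L)·ln[ε/(3.7D) + √(3.17ν²L/(gD³h_f))]
√(gD⁵h_f/L) = √(9.81·0.173⁵·9.18/1650) = 0.002908
ε/(3.7D) = 6.87×10^-5; √(3.17ν²L/(gD³h_f)) = 1.64×10^-4
Q = -0.965·0.002908·ln(2.329×10^-4) = 0.02348 m³/s
Check: V = 0.999 m/s, Re = 1.11×10^5, f = 0.01895, h_f = 9.19 m ≈ 9.18 m ✓

Q ≈ 23.5 L/s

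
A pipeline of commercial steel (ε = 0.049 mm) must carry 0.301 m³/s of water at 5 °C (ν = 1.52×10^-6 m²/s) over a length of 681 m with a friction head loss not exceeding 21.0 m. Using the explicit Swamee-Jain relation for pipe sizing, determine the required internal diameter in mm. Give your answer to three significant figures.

D ≈ 327 mm

Swamee-Jain (Type III): D = 0.66·[ε^1.25·(LQ²/(gh_f))^4.75 + ν·Q^9.4·(L/(gh_f))^5.2]^0.04
LQ²/(gh_f) = 0.2995; L/(gh_f) = 3.306
Term 1 = ε^1.25·(…)^4.75 = 1.34×10^-8; Term 2 = ν·Q^9.4·(…)^5.2 = 9.56×10^-9
D = 0.66·(1.34×10^-8 + 9.56×10^-9)^0.04 = 0.3265 m = 327 mm
Check: V = 3.59 m/s, Re = 7.72×10^5, f = 0.01446, h_f = 19.8 m ≈ 21.0 m ✓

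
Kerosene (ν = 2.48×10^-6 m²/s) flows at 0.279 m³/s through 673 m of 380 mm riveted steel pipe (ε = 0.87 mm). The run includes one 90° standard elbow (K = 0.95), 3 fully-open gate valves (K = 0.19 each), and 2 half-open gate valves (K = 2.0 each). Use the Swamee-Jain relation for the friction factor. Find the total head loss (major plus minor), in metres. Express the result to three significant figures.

V = 4Q/(πD²) = 2.460 m/s; V²/2g = 0.3085 m
Re = 3.77×10^5, ε/D = 0.00229 → f = 0.02485 (Swamee-Jain)
Major: h_f = f(L/D)·V²/2g = 0.02485·1771·0.3085 = 13.58 m
Minor: ΣK = 5.52; h_m = ΣK·V²/2g = 1.703 m
Total H_L = 13.58 + 1.703 = 15.28 m

H_L ≈ 15.3 m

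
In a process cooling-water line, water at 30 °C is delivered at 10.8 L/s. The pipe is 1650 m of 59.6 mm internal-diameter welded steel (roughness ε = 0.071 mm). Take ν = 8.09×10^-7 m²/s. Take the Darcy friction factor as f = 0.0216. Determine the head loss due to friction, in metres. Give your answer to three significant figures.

h_f ≈ 457 m

V = 4Q/(πD²) = 4·0.0108/(π·0.0596²) = 3.871 m/s
h_f = f(L/D)V²/(2g) = 0.02160·(1650/0.0596)·3.871²/(2·9.81) = 456.7 m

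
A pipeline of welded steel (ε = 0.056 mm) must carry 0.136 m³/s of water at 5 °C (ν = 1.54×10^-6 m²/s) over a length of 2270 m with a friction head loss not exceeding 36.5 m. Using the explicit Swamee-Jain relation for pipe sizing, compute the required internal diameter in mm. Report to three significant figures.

D ≈ 276 mm

Swamee-Jain (Type III): D = 0.66·[ε^1.25·(LQ²/(gh_f))^4.75 + ν·Q^9.4·(L/(gh_f))^5.2]^0.04
LQ²/(gh_f) = 0.1173; L/(gh_f) = 6.340
Term 1 = ε^1.25·(…)^4.75 = 1.84×10^-10; Term 2 = ν·Q^9.4·(…)^5.2 = 1.64×10^-10
D = 0.66·(1.84×10^-10 + 1.64×10^-10)^0.04 = 0.2762 m = 276 mm
Check: V = 2.27 m/s, Re = 4.07×10^5, f = 0.01583, h_f = 34.2 m ≈ 36.5 m ✓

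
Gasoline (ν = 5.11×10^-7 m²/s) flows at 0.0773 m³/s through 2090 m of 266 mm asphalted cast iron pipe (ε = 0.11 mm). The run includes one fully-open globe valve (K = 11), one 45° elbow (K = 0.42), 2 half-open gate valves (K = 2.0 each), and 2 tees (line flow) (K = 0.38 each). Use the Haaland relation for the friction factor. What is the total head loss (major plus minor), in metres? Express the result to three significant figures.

H_L ≈ 14.6 m

V = 4Q/(πD²) = 1.391 m/s; V²/2g = 0.09862 m
Re = 7.24×10^5, ε/D = 4.14×10^-4 → f = 0.01673 (Haaland)
Major: h_f = f(L/D)·V²/2g = 0.01673·7857·0.09862 = 12.96 m
Minor: ΣK = 16.2; h_m = ΣK·V²/2g = 1.596 m
Total H_L = 12.96 + 1.596 = 14.56 m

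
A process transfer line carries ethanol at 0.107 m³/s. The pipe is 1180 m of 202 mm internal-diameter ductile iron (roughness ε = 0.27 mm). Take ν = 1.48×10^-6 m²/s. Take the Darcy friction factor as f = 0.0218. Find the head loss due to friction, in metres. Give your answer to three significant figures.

V = 4Q/(πD²) = 4·0.107/(π·0.202²) = 3.339 m/s
h_f = f(L/D)V²/(2g) = 0.02180·(1180/0.202)·3.339²/(2·9.81) = 72.36 m

h_f ≈ 72.4 m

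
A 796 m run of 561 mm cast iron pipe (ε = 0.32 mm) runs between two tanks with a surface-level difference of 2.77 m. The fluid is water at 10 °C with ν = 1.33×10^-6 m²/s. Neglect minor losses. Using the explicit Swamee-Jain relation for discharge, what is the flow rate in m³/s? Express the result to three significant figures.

Swamee-Jain (Type II): Q = -0.965·√(gD⁵h_f/L)·ln[ε/(3.7D) + √(3.17ν²L/(gD³h_f))]
√(gD⁵h_f/L) = √(9.81·0.561⁵·2.77/796) = 0.04355
ε/(3.7D) = 1.54×10^-4; √(3.17ν²L/(gD³h_f)) = 3.05×10^-5
Q = -0.965·0.04355·ln(1.847×10^-4) = 0.3613 m³/s
Check: V = 1.46 m/s, Re = 6.17×10^5, f = 0.01804, h_f = 2.79 m ≈ 2.77 m ✓

Q ≈ 0.361 m³/s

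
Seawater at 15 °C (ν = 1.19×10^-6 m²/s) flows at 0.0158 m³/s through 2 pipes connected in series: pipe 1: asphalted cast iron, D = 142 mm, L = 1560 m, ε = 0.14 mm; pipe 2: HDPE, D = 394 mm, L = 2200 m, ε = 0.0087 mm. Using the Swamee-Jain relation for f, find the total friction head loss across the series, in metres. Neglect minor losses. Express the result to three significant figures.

H ≈ 12.3 m

Pipe 1: V = 0.9977 m/s, Re = 1.19×10^5, ε/D = 9.86×10^-4, f = 0.02195, h_1 = f(L/D)V²/2g = 12.23 m
Pipe 2: V = 0.1296 m/s, Re = 4.29×10^4, ε/D = 2.21×10^-5, f = 0.02158, h_2 = f(L/D)V²/2g = 0.1031 m
Series → Q common, losses add: H = Σh = 12.33 m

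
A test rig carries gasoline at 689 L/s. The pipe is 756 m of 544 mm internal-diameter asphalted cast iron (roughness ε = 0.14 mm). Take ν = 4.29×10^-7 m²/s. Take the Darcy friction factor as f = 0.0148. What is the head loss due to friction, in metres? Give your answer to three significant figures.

V = 4Q/(πD²) = 4·0.689/(π·0.544²) = 2.964 m/s
h_f = f(L/D)V²/(2g) = 0.01480·(756/0.544)·2.964²/(2·9.81) = 9.212 m

h_f ≈ 9.21 m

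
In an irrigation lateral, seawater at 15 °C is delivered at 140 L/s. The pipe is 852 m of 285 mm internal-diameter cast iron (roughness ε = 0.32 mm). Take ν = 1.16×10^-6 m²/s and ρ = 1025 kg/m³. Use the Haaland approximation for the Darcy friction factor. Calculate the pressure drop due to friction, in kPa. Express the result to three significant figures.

Δp ≈ 153 kPa

V = 4Q/(πD²) = 4·0.140/(π·0.285²) = 2.195 m/s
Re = VD/ν = 2.195·0.285/1.16×10^-6 = 5.39×10^5 → turbulent
ε/D = 0.32/285 = 0.00112
Haaland: f = 0.02069
h_f = f(L/D)V²/(2g) = 0.02069·(852/0.285)·2.195²/(2·9.81) = 15.18 m
Δp = ρg·h_f = 1025·9.81·15.18 = 152.7 kPa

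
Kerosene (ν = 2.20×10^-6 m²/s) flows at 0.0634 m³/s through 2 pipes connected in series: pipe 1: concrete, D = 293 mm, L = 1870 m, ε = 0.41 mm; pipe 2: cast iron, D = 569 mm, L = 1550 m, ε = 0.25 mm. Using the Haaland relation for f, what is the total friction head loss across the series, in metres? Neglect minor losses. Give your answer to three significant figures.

H ≈ 6.77 m

Pipe 1: V = 0.9403 m/s, Re = 1.25×10^5, ε/D = 0.00140, f = 0.02292, h_1 = f(L/D)V²/2g = 6.592 m
Pipe 2: V = 0.2493 m/s, Re = 6.45×10^4, ε/D = 4.39×10^-4, f = 0.02114, h_2 = f(L/D)V²/2g = 0.1824 m
Series → Q common, losses add: H = Σh = 6.775 m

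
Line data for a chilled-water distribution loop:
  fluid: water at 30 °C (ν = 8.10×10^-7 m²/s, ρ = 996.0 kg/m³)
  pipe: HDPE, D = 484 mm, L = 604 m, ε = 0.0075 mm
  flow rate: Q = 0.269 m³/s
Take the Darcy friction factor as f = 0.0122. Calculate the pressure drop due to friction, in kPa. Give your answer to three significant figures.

V = 4Q/(πD²) = 4·0.269/(π·0.484²) = 1.462 m/s
h_f = f(L/D)V²/(2g) = 0.01220·(604/0.484)·1.462²/(2·9.81) = 1.659 m
Δp = ρg·h_f = 996.0·9.81·1.659 = 16.21 kPa

Δp ≈ 16.2 kPa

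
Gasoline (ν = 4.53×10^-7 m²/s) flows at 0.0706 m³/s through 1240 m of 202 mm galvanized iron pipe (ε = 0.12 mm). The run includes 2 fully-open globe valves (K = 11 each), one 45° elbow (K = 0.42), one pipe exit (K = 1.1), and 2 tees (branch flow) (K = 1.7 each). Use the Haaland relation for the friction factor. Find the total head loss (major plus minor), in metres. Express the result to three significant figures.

V = 4Q/(πD²) = 2.203 m/s; V²/2g = 0.2474 m
Re = 9.82×10^5, ε/D = 5.94×10^-4 → f = 0.01779 (Haaland)
Major: h_f = f(L/D)·V²/2g = 0.01779·6139·0.2474 = 27.02 m
Minor: ΣK = 26.9; h_m = ΣK·V²/2g = 6.659 m
Total H_L = 27.02 + 6.659 = 33.68 m

H_L ≈ 33.7 m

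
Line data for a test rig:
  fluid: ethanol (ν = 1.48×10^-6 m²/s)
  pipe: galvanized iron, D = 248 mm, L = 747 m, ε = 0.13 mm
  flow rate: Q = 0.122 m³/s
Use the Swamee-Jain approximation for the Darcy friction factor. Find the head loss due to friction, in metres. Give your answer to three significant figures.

h_f ≈ 17.7 m

V = 4Q/(πD²) = 4·0.122/(π·0.248²) = 2.526 m/s
Re = VD/ν = 2.526·0.248/1.48×10^-6 = 4.23×10^5 → turbulent
ε/D = 0.13/248 = 5.24×10^-4
Swamee-Jain: f = 0.01808
h_f = f(L/D)V²/(2g) = 0.01808·(747/0.248)·2.526²/(2·9.81) = 17.71 m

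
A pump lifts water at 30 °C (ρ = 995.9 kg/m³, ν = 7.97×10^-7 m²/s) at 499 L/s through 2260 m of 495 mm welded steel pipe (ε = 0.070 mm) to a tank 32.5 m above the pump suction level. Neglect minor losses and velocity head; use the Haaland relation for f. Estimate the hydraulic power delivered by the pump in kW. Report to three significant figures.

P_hyd ≈ 262 kW

V = 4Q/(πD²) = 2.593 m/s; Re = 1.61×10^6; ε/D = 1.41×10^-4; f = 0.01353
h_f = f(L/D)V²/2g = 21.17 m
Total head H = z + h_f = 32.5 + 21.17 = 53.67 m
P_hyd = ρgQH = 995.9·9.81·0.499·53.67 = 261.7 kW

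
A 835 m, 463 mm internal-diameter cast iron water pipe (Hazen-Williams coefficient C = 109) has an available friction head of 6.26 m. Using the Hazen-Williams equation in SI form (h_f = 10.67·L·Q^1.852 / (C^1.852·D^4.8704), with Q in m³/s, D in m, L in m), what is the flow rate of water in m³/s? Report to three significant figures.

Rearranging: Q = [h_f·C^1.852·D^4.8704 / (10.67·L)]^(1/1.852)
Q = [6.26·109^1.852·0.463^4.8704 / (10.67·835)]^0.540 = 0.2853 m³/s

Q ≈ 0.285 m³/s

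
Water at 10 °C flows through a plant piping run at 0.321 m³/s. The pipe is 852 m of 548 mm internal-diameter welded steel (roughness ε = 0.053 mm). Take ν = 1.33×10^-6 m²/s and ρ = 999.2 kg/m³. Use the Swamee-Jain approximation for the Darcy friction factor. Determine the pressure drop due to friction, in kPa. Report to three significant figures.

V = 4Q/(πD²) = 4·0.321/(π·0.548²) = 1.361 m/s
Re = VD/ν = 1.361·0.548/1.33×10^-6 = 5.61×10^5 → turbulent
ε/D = 0.053/548 = 9.67×10^-5
Swamee-Jain: f = 0.01424
h_f = f(L/D)V²/(2g) = 0.01424·(852/0.548)·1.361²/(2·9.81) = 2.090 m
Δp = ρg·h_f = 999.2·9.81·2.090 = 20.49 kPa

Δp ≈ 20.5 kPa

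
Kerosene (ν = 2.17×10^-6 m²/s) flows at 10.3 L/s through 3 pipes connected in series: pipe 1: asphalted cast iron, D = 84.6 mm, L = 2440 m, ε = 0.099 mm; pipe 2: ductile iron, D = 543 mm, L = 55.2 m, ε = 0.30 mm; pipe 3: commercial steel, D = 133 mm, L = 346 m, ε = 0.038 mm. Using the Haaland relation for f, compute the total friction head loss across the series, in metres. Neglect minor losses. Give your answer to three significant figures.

Pipe 1: V = 1.832 m/s, Re = 7.14×10^4, ε/D = 0.00117, f = 0.02324, h_1 = f(L/D)V²/2g = 114.7 m
Pipe 2: V = 0.04448 m/s, Re = 1.11×10^4, ε/D = 5.52×10^-4, f = 0.03072, h_2 = f(L/D)V²/2g = 3.149×10^-4 m
Pipe 3: V = 0.7414 m/s, Re = 4.54×10^4, ε/D = 2.86×10^-4, f = 0.02198, h_3 = f(L/D)V²/2g = 1.602 m
Series → Q common, losses add: H = Σh = 116.3 m

H ≈ 116 m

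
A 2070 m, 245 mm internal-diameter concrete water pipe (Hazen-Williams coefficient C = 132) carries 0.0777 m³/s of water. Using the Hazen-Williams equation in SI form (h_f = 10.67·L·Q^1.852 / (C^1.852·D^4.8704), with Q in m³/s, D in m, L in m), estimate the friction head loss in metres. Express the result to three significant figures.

h_f = 10.67·2070·0.0777^1.852 / (132^1.852·0.245^4.8704) = 21.72 m

h_f ≈ 21.7 m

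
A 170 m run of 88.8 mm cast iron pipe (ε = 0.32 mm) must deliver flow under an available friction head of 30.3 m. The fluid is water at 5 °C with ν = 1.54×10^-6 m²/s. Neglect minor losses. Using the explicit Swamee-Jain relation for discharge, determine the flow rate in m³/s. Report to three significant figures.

Q ≈ 0.0206 m³/s

Swamee-Jain (Type II): Q = -0.965·√(gD⁵h_f/L)·ln[ε/(3.7D) + √(3.17ν²L/(gD³h_f))]
√(gD⁵h_f/L) = √(9.81·0.0888⁵·30.3/170) = 0.003107
ε/(3.7D) = 9.74×10^-4; √(3.17ν²L/(gD³h_f)) = 7.84×10^-5
Q = -0.965·0.003107·ln(0.001052) = 0.02056 m³/s
Check: V = 3.32 m/s, Re = 1.91×10^5, f = 0.02837, h_f = 30.5 m ≈ 30.3 m ✓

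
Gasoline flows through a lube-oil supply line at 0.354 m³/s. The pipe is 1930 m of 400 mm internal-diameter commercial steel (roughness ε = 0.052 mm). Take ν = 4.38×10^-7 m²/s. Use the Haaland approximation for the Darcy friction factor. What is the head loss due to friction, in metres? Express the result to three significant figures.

V = 4Q/(πD²) = 4·0.354/(π·0.400²) = 2.817 m/s
Re = VD/ν = 2.817·0.400/4.38×10^-7 = 2.57×10^6 → turbulent
ε/D = 0.052/400 = 1.30×10^-4
Haaland: f = 0.01311
h_f = f(L/D)V²/(2g) = 0.01311·(1930/0.400)·2.817²/(2·9.81) = 25.58 m

h_f ≈ 25.6 m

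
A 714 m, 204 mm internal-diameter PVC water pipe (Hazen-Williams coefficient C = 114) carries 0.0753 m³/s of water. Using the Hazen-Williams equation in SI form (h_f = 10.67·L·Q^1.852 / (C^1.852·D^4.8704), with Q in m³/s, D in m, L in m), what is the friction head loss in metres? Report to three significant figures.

h_f ≈ 22.6 m

h_f = 10.67·714·0.0753^1.852 / (114^1.852·0.204^4.8704) = 22.63 m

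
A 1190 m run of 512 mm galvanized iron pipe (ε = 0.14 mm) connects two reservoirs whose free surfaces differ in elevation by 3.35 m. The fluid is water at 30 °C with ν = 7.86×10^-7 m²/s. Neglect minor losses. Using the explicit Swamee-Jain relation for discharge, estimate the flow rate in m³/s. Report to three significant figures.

Q ≈ 0.278 m³/s

Swamee-Jain (Type II): Q = -0.965·√(gD⁵h_f/L)·ln[ε/(3.7D) + √(3.17ν²L/(gD³h_f))]
√(gD⁵h_f/L) = √(9.81·0.512⁵·3.35/1190) = 0.03117
ε/(3.7D) = 7.39×10^-5; √(3.17ν²L/(gD³h_f)) = 2.30×10^-5
Q = -0.965·0.03117·ln(9.689×10^-5) = 0.2780 m³/s
Check: V = 1.35 m/s, Re = 8.80×10^5, f = 0.01561, h_f = 3.37 m ≈ 3.35 m ✓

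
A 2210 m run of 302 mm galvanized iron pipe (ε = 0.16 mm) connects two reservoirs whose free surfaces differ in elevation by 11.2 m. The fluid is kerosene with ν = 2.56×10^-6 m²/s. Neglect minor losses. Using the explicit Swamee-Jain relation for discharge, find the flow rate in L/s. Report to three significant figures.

Q ≈ 88.8 L/s

Swamee-Jain (Type II): Q = -0.965·√(gD⁵h_f/L)·ln[ε/(3.7D) + √(3.17ν²L/(gD³h_f))]
√(gD⁵h_f/L) = √(9.81·0.302⁵·11.2/2210) = 0.01118
ε/(3.7D) = 1.43×10^-4; √(3.17ν²L/(gD³h_f)) = 1.23×10^-4
Q = -0.965·0.01118·ln(2.664×10^-4) = 0.08876 m³/s
Check: V = 1.24 m/s, Re = 1.46×10^5, f = 0.01967, h_f = 11.3 m ≈ 11.2 m ✓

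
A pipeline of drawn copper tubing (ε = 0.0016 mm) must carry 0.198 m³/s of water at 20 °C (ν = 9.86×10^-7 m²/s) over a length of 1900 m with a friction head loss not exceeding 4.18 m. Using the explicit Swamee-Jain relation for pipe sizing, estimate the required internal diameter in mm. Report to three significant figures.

D ≈ 459 mm

Swamee-Jain (Type III): D = 0.66·[ε^1.25·(LQ²/(gh_f))^4.75 + ν·Q^9.4·(L/(gh_f))^5.2]^0.04
LQ²/(gh_f) = 1.817; L/(gh_f) = 46.33
Term 1 = ε^1.25·(…)^4.75 = 9.69×10^-7; Term 2 = ν·Q^9.4·(…)^5.2 = 1.11×10^-4
D = 0.66·(9.69×10^-7 + 1.11×10^-4)^0.04 = 0.4587 m = 459 mm
Check: V = 1.20 m/s, Re = 5.57×10^5, f = 0.01290, h_f = 3.91 m ≈ 4.18 m ✓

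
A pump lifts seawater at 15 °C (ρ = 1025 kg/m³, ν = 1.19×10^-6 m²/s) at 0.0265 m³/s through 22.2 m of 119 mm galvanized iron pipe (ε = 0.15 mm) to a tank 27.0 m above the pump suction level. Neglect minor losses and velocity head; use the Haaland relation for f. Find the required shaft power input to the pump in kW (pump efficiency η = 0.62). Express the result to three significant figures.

V = 4Q/(πD²) = 2.383 m/s; Re = 2.38×10^5; ε/D = 0.00126; f = 0.02174
h_f = f(L/D)V²/2g = 1.173 m
Total head H = z + h_f = 27.0 + 1.173 = 28.17 m
P_hyd = ρgQH = 1025·9.81·0.0265·28.17 = 7.507 kW
P_shaft = P_hyd/η = 7.507/0.62 = 12.11 kW

P_shaft ≈ 12.1 kW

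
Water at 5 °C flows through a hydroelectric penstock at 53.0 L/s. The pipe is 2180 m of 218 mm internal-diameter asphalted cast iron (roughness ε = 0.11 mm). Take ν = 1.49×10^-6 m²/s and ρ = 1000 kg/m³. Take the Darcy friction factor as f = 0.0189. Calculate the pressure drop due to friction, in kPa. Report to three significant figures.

Δp ≈ 191 kPa

V = 4Q/(πD²) = 4·0.0530/(π·0.218²) = 1.420 m/s
h_f = f(L/D)V²/(2g) = 0.01890·(2180/0.218)·1.420²/(2·9.81) = 19.42 m
Δp = ρg·h_f = 1000·9.81·19.42 = 190.5 kPa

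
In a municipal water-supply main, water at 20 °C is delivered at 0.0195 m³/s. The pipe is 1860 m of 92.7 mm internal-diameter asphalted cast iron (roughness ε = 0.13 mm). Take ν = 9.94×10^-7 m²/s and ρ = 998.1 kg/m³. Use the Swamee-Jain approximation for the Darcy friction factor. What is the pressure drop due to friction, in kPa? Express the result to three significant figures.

Δp ≈ 1870 kPa

V = 4Q/(πD²) = 4·0.0195/(π·0.0927²) = 2.889 m/s
Re = VD/ν = 2.889·0.0927/9.94×10^-7 = 2.69×10^5 → turbulent
ε/D = 0.13/92.7 = 0.00140
Swamee-Jain: f = 0.02236
h_f = f(L/D)V²/(2g) = 0.02236·(1860/0.0927)·2.889²/(2·9.81) = 190.9 m
Δp = ρg·h_f = 998.1·9.81·190.9 = 1869 kPa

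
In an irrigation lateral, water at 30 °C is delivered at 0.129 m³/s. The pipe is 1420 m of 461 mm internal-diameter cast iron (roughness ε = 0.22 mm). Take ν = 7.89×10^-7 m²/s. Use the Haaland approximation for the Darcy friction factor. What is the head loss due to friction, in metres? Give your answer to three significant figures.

V = 4Q/(πD²) = 4·0.129/(π·0.461²) = 0.7729 m/s
Re = VD/ν = 0.7729·0.461/7.89×10^-7 = 4.52×10^5 → turbulent
ε/D = 0.22/461 = 4.77×10^-4
Haaland: f = 0.01752
h_f = f(L/D)V²/(2g) = 0.01752·(1420/0.461)·0.7729²/(2·9.81) = 1.643 m

h_f ≈ 1.64 m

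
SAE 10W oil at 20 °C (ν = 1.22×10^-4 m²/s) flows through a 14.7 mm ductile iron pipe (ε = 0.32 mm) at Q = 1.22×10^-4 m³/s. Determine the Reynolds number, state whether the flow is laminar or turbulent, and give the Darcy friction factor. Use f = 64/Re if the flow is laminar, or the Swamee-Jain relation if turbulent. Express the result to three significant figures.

V = 4Q/(πD²) = 0.7188 m/s
Re = VD/ν = 0.7188·0.0147/1.22×10^-4 = 86.6
Re < 2300 → laminar → f = 64/Re = 0.7389

Re ≈ 86.6; laminar; f = 64/Re ≈ 0.739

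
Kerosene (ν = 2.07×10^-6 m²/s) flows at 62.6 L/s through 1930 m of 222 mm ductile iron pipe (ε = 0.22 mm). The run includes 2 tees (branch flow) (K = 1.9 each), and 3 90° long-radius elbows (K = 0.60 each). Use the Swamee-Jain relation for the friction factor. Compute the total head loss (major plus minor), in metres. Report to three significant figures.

H_L ≈ 25.5 m

V = 4Q/(πD²) = 1.617 m/s; V²/2g = 0.1333 m
Re = 1.73×10^5, ε/D = 9.91×10^-4 → f = 0.02135 (Swamee-Jain)
Major: h_f = f(L/D)·V²/2g = 0.02135·8694·0.1333 = 24.74 m
Minor: ΣK = 5.60; h_m = ΣK·V²/2g = 0.7465 m
Total H_L = 24.74 + 0.7465 = 25.49 m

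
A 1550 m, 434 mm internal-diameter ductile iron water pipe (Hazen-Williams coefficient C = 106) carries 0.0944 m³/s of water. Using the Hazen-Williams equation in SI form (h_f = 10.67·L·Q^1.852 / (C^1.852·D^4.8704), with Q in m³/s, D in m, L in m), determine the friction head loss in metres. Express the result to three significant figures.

h_f ≈ 2.16 m

h_f = 10.67·1550·0.0944^1.852 / (106^1.852·0.434^4.8704) = 2.162 m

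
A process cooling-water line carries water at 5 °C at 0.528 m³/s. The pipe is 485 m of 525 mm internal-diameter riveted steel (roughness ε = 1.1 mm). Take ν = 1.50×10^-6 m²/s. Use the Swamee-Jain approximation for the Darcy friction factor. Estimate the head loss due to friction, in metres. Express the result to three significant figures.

V = 4Q/(πD²) = 4·0.528/(π·0.525²) = 2.439 m/s
Re = VD/ν = 2.439·0.525/1.50×10^-6 = 8.54×10^5 → turbulent
ε/D = 1.1/525 = 0.00210
Swamee-Jain: f = 0.02400
h_f = f(L/D)V²/(2g) = 0.02400·(485/0.525)·2.439²/(2·9.81) = 6.724 m

h_f ≈ 6.72 m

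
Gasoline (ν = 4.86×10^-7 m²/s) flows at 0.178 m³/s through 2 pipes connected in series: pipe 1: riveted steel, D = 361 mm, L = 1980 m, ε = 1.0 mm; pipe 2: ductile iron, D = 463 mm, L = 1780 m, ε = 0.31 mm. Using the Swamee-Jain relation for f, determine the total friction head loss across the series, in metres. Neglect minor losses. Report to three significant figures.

H ≈ 25.8 m

Pipe 1: V = 1.739 m/s, Re = 1.29×10^6, ε/D = 0.00277, f = 0.02576, h_1 = f(L/D)V²/2g = 21.78 m
Pipe 2: V = 1.057 m/s, Re = 1.01×10^6, ε/D = 6.70×10^-4, f = 0.01835, h_2 = f(L/D)V²/2g = 4.019 m
Series → Q common, losses add: H = Σh = 25.80 m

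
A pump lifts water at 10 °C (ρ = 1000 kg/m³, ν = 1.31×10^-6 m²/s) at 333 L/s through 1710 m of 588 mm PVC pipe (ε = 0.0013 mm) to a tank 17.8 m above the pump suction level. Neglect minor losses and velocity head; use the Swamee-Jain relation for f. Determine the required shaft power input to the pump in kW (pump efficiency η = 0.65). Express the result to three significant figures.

P_shaft ≈ 104 kW

V = 4Q/(πD²) = 1.226 m/s; Re = 5.50×10^5; ε/D = 2.21×10^-6; f = 0.01291
h_f = f(L/D)V²/2g = 2.877 m
Total head H = z + h_f = 17.8 + 2.877 = 20.68 m
P_hyd = ρgQH = 1000·9.81·0.333·20.68 = 67.55 kW
P_shaft = P_hyd/η = 67.55/0.65 = 103.9 kW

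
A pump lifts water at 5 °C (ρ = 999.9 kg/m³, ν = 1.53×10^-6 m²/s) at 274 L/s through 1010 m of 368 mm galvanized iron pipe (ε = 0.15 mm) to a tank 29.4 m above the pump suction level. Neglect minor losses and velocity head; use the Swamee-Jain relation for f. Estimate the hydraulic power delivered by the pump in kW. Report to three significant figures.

V = 4Q/(πD²) = 2.576 m/s; Re = 6.20×10^5; ε/D = 4.08×10^-4; f = 0.01697
h_f = f(L/D)V²/2g = 15.76 m
Total head H = z + h_f = 29.4 + 15.76 = 45.16 m
P_hyd = ρgQH = 999.9·9.81·0.274·45.16 = 121.4 kW

P_hyd ≈ 121 kW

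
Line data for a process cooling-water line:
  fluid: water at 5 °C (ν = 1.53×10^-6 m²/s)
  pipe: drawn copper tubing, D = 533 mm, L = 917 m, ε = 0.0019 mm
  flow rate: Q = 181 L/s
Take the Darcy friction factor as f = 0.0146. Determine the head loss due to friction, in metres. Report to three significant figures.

h_f ≈ 0.842 m

V = 4Q/(πD²) = 4·0.181/(π·0.533²) = 0.8112 m/s
h_f = f(L/D)V²/(2g) = 0.01460·(917/0.533)·0.8112²/(2·9.81) = 0.8425 m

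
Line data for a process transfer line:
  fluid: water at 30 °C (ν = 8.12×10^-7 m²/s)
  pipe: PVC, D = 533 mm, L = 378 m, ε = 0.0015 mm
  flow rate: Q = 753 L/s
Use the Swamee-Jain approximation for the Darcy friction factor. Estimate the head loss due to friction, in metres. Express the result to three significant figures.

h_f ≈ 4.25 m

V = 4Q/(πD²) = 4·0.753/(π·0.533²) = 3.375 m/s
Re = VD/ν = 3.375·0.533/8.12×10^-7 = 2.22×10^6 → turbulent
ε/D = 0.0015/533 = 2.81×10^-6
Swamee-Jain: f = 0.01031
h_f = f(L/D)V²/(2g) = 0.01031·(378/0.533)·3.375²/(2·9.81) = 4.246 m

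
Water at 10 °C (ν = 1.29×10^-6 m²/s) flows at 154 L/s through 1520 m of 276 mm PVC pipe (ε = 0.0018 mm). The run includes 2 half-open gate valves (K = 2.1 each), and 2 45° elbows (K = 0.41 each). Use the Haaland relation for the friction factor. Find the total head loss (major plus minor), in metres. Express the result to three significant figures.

V = 4Q/(πD²) = 2.574 m/s; V²/2g = 0.3377 m
Re = 5.51×10^5, ε/D = 6.52×10^-6 → f = 0.01292 (Haaland)
Major: h_f = f(L/D)·V²/2g = 0.01292·5507·0.3377 = 24.02 m
Minor: ΣK = 5.02; h_m = ΣK·V²/2g = 1.695 m
Total H_L = 24.02 + 1.695 = 25.72 m

H_L ≈ 25.7 m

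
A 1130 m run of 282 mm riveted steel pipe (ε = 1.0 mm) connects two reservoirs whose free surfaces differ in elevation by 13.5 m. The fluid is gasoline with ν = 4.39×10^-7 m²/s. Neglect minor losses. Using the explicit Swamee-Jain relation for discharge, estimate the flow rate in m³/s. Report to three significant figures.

Swamee-Jain (Type II): Q = -0.965·√(gD⁵h_f/L)·ln[ε/(3.7D) + √(3.17ν²L/(gD³h_f))]
√(gD⁵h_f/L) = √(9.81·0.282⁵·13.5/1130) = 0.01446
ε/(3.7D) = 9.58×10^-4; √(3.17ν²L/(gD³h_f)) = 1.52×10^-5
Q = -0.965·0.01446·ln(9.737×10^-4) = 0.09674 m³/s
Check: V = 1.55 m/s, Re = 9.95×10^5, f = 0.02763, h_f = 13.5 m ≈ 13.5 m ✓

Q ≈ 0.0967 m³/s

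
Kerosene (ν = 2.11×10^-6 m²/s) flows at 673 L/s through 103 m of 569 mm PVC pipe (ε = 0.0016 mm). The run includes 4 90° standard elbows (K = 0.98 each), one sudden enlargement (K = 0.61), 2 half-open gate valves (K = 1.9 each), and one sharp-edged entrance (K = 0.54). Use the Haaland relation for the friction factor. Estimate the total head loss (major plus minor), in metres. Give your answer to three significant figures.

H_L ≈ 3.96 m

V = 4Q/(πD²) = 2.647 m/s; V²/2g = 0.3570 m
Re = 7.14×10^5, ε/D = 2.81×10^-6 → f = 0.01231 (Haaland)
Major: h_f = f(L/D)·V²/2g = 0.01231·181.0·0.3570 = 0.7955 m
Minor: ΣK = 8.87; h_m = ΣK·V²/2g = 3.167 m
Total H_L = 0.7955 + 3.167 = 3.962 m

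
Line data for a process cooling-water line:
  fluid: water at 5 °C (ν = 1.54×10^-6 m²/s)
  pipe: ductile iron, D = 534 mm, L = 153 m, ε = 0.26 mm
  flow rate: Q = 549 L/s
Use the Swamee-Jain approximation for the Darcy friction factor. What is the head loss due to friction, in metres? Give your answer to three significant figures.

V = 4Q/(πD²) = 4·0.549/(π·0.534²) = 2.451 m/s
Re = VD/ν = 2.451·0.534/1.54×10^-6 = 8.50×10^5 → turbulent
ε/D = 0.26/534 = 4.87×10^-4
Swamee-Jain: f = 0.01730
h_f = f(L/D)V²/(2g) = 0.01730·(153/0.534)·2.451²/(2·9.81) = 1.518 m

h_f ≈ 1.52 m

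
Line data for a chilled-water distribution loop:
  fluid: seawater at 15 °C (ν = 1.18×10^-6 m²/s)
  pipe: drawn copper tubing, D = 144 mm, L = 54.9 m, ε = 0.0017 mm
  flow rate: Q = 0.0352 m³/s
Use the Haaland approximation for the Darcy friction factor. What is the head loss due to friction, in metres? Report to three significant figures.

h_f ≈ 1.34 m

V = 4Q/(πD²) = 4·0.0352/(π·0.144²) = 2.161 m/s
Re = VD/ν = 2.161·0.144/1.18×10^-6 = 2.64×10^5 → turbulent
ε/D = 0.0017/144 = 1.18×10^-5
Haaland: f = 0.01478
h_f = f(L/D)V²/(2g) = 0.01478·(54.9/0.144)·2.161²/(2·9.81) = 1.342 m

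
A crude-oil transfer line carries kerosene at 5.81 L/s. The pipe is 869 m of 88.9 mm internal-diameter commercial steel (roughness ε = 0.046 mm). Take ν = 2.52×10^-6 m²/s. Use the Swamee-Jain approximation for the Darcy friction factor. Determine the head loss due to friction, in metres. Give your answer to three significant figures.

h_f ≈ 10.7 m

V = 4Q/(πD²) = 4·0.00581/(π·0.0889²) = 0.9360 m/s
Re = VD/ν = 0.9360·0.0889/2.52×10^-6 = 3.30×10^4 → turbulent
ε/D = 0.046/88.9 = 5.17×10^-4
Swamee-Jain: f = 0.02442
h_f = f(L/D)V²/(2g) = 0.02442·(869/0.0889)·0.9360²/(2·9.81) = 10.66 m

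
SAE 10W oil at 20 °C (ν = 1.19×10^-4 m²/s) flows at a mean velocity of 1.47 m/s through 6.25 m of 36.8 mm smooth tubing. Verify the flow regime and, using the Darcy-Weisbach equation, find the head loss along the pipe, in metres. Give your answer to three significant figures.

h_f ≈ 2.63 m

Re = VD/ν = 1.47·0.03680/1.19×10^-4 = 455 → laminar (Re < 2300)
f = 64/Re = 0.1408
h_f = f(L/D)V²/(2g) = 0.1408·(6.25/0.03680)·1.47²/(2·9.81) = 2.633 m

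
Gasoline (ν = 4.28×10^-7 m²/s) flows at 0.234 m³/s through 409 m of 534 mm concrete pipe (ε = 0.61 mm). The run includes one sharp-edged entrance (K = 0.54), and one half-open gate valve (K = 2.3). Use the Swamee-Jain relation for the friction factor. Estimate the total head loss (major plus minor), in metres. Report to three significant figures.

H_L ≈ 1.03 m

V = 4Q/(πD²) = 1.045 m/s; V²/2g = 0.05564 m
Re = 1.30×10^6, ε/D = 0.00114 → f = 0.02057 (Swamee-Jain)
Major: h_f = f(L/D)·V²/2g = 0.02057·765.9·0.05564 = 0.8768 m
Minor: ΣK = 2.84; h_m = ΣK·V²/2g = 0.1580 m
Total H_L = 0.8768 + 0.1580 = 1.035 m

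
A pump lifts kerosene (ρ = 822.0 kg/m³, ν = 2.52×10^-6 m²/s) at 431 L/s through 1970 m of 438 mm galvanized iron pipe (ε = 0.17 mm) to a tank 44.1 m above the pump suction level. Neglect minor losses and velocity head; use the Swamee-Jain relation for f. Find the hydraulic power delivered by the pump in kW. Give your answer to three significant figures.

P_hyd ≈ 264 kW

V = 4Q/(πD²) = 2.860 m/s; Re = 4.97×10^5; ε/D = 3.88×10^-4; f = 0.01704
h_f = f(L/D)V²/2g = 31.96 m
Total head H = z + h_f = 44.1 + 31.96 = 76.06 m
P_hyd = ρgQH = 822.0·9.81·0.431·76.06 = 264.3 kW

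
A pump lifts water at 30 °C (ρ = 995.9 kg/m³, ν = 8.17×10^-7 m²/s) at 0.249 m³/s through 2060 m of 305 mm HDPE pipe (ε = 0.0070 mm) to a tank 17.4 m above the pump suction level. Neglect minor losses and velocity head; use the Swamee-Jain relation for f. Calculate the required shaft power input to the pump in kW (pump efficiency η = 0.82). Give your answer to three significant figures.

V = 4Q/(πD²) = 3.408 m/s; Re = 1.27×10^6; ε/D = 2.30×10^-5; f = 0.01177
h_f = f(L/D)V²/2g = 47.06 m
Total head H = z + h_f = 17.4 + 47.06 = 64.46 m
P_hyd = ρgQH = 995.9·9.81·0.249·64.46 = 156.8 kW
P_shaft = P_hyd/η = 156.8/0.82 = 191.2 kW

P_shaft ≈ 191 kW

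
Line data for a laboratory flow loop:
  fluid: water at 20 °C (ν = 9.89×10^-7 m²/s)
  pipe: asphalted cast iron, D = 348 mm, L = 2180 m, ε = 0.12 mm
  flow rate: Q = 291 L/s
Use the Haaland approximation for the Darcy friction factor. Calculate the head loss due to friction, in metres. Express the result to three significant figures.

h_f ≈ 47.7 m

V = 4Q/(πD²) = 4·0.291/(π·0.348²) = 3.059 m/s
Re = VD/ν = 3.059·0.348/9.89×10^-7 = 1.08×10^6 → turbulent
ε/D = 0.12/348 = 3.45×10^-4
Haaland: f = 0.01596
h_f = f(L/D)V²/(2g) = 0.01596·(2180/0.348)·3.059²/(2·9.81) = 47.69 m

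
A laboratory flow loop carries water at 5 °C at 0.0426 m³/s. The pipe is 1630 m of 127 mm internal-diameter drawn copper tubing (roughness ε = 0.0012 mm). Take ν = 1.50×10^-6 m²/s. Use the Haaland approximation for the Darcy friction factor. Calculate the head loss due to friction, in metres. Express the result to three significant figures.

V = 4Q/(πD²) = 4·0.0426/(π·0.127²) = 3.363 m/s
Re = VD/ν = 3.363·0.127/1.50×10^-6 = 2.85×10^5 → turbulent
ε/D = 0.0012/127 = 9.45×10^-6
Haaland: f = 0.01456
h_f = f(L/D)V²/(2g) = 0.01456·(1630/0.127)·3.363²/(2·9.81) = 107.7 m

h_f ≈ 108 m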